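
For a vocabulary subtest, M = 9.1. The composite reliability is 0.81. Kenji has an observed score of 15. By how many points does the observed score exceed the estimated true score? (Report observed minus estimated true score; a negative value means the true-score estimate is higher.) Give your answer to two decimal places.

1.12

Kelley's formula gives T̂ = 0.81·15 + 0.19·9.1 = 12.15 + 1.729 = 13.8790.
X − T̂ = 15 − 13.879 = 1.121 → 1.12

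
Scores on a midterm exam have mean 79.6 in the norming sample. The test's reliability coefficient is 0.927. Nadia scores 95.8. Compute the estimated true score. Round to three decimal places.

94.617

Weight the observed score by reliability and the mean by (1 − reliability): T̂ = 0.927·95.8 + 0.073·79.6 = 88.8066 + 5.8108 = 94.6174.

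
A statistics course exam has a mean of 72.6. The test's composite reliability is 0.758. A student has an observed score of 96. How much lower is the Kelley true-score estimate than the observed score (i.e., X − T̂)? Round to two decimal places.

5.66

T̂ = ρX + (1 − ρ)μ
  = 0.758 × 96 + 0.242 × 72.6
  = 72.768 + 17.5692
  = 90.3372
  ≈ 90.337
X − T̂ = 96 − 90.337 = 5.663 → 5.66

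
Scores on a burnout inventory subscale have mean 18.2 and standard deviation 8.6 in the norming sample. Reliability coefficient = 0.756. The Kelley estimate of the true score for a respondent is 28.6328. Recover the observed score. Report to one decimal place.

T̂ = ρX + (1 − ρ)μ  ⇒  X = (T̂ − (1 − ρ)μ) / ρ
X = (28.6328 − 0.244 × 18.2) / 0.756 = (28.6328 − 4.4408) / 0.756 = 24.1920 / 0.756 = 32.000

32.0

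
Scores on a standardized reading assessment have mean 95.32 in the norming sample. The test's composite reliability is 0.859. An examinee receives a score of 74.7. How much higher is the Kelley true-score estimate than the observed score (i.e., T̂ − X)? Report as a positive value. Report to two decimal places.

2.91

Regress the observed score toward the mean by the unreliability: T̂ = 0.859·74.7 + 0.141·95.32 = 64.1673 + 13.44012 = 77.6074.
T̂ − X = 77.607 − 74.7 = 2.907 → 2.91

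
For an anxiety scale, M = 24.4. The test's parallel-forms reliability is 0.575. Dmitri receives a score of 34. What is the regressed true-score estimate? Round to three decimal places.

Regress the observed score toward the mean by the unreliability: T̂ = 0.575·34 + 0.425·24.4 = 19.550 + 10.3700 = 29.9200.

29.920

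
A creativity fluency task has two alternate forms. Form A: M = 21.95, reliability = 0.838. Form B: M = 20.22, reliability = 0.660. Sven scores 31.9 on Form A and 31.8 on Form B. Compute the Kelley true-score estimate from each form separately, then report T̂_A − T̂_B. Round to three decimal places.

2.425

T̂_A = 0.838(31.9) + 0.162(21.95) = 30.28810
T̂_B = 0.660(31.8) + 0.340(20.22) = 27.86280
T̂_A − T̂_B = 2.42530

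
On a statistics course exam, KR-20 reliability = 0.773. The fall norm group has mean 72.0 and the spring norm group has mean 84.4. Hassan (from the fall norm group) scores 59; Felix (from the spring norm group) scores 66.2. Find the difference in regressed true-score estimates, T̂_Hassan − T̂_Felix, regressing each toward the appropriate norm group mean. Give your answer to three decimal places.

T̂_Hassan = 0.773(59) + 0.227(72.0) = 61.95100
T̂_Felix = 0.773(66.2) + 0.227(84.4) = 70.33140
Difference = 61.95100 − 70.33140 = -8.38040

-8.380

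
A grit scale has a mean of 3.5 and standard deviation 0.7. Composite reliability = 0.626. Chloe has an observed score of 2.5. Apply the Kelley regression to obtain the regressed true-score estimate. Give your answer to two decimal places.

2.87

Weight the observed score by reliability and the mean by (1 − reliability): T̂ = 0.626·2.5 + 0.374·3.5 = 1.5650 + 1.3090 = 2.874.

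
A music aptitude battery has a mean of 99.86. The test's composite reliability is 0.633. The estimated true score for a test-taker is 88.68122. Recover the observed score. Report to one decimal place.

T̂ = ρX + (1 − ρ)μ  ⇒  X = (T̂ − (1 − ρ)μ) / ρ
X = (88.68122 − 0.367 × 99.86) / 0.633 = (88.68122 − 36.64862) / 0.633 = 52.03260 / 0.633 = 82.200

82.2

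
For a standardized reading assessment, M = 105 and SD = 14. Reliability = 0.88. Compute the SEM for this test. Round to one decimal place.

4.8

SEM = SD · √(1 − ρ) = 14 × √0.12 = 14 × 0.3464 = 4.850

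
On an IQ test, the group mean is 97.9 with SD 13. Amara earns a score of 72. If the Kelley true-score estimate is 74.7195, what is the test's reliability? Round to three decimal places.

0.895

T̂ = ρX + (1 − ρ)μ  ⇒  T̂ − μ = ρ(X − μ)
ρ = (T̂ − μ)/(X − μ) = (74.7195 − 97.9) / (72 − 97.9) = -23.1805 / -25.9 = 0.89500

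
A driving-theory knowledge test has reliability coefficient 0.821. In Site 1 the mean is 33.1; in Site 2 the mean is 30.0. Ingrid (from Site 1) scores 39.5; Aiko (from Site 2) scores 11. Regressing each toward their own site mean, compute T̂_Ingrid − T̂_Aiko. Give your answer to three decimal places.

T̂_Ingrid = 0.821(39.5) + 0.179(33.1) = 38.35440
T̂_Aiko = 0.821(11) + 0.179(30.0) = 14.40100
Difference = 38.35440 − 14.40100 = 23.95340

23.953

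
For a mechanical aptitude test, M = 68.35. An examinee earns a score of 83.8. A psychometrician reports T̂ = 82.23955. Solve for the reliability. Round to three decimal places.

T̂ = ρX + (1 − ρ)μ  ⇒  T̂ − μ = ρ(X − μ)
ρ = (T̂ − μ)/(X − μ) = (82.23955 − 68.35) / (83.8 − 68.35) = 13.88955 / 15.45 = 0.89900

0.899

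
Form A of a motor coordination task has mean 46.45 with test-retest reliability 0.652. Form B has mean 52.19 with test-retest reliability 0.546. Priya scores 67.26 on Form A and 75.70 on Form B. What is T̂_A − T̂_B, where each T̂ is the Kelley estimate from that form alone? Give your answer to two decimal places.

-5.01

T̂_A = 0.652(67.26) + 0.348(46.45) = 60.0181
T̂_B = 0.546(75.70) + 0.454(52.19) = 65.0265
T̂_A − T̂_B = -5.0083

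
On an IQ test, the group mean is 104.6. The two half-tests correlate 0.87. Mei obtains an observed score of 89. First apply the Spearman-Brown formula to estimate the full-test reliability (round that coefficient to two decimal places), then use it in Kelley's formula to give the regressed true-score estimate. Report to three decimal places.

90.092

Spearman-Brown: ρ = 2r/(1 + r) = 2(0.87)/(1 + 0.87) = 1.740/1.87 = 0.9305 → 0.93
Weight the observed score by reliability and the mean by (1 − reliability): T̂ = 0.93·89 + 0.07·104.6 = 82.77 + 7.322 = 90.0920.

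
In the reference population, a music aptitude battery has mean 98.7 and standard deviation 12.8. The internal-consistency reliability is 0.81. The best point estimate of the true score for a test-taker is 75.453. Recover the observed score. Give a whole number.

70

T̂ = ρX + (1 − ρ)μ  ⇒  X = (T̂ − (1 − ρ)μ) / ρ
X = (75.453 − 0.19 × 98.7) / 0.81 = (75.453 − 18.753) / 0.81 = 56.700 / 0.81 = 70.00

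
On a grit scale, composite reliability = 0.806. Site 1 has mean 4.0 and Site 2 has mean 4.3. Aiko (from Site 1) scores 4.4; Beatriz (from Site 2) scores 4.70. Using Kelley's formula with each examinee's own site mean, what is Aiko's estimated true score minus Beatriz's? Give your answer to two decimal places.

-0.30

T̂_Aiko = 0.806(4.4) + 0.194(4.0) = 4.3224
T̂_Beatriz = 0.806(4.70) + 0.194(4.3) = 4.6224
Difference = 4.3224 − 4.6224 = -0.3000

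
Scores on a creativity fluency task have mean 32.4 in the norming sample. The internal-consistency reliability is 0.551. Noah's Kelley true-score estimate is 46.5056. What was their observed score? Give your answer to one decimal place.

T̂ = ρX + (1 − ρ)μ  ⇒  X = (T̂ − (1 − ρ)μ) / ρ
X = (46.5056 − 0.449 × 32.4) / 0.551 = (46.5056 − 14.5476) / 0.551 = 31.9580 / 0.551 = 58.000

58.0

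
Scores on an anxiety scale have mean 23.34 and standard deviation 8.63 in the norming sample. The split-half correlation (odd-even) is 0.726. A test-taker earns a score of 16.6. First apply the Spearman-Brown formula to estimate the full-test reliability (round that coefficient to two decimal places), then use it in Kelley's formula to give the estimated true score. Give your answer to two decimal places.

17.68

Spearman-Brown: ρ = 2r/(1 + r) = 2(0.726)/(1 + 0.726) = 1.4520/1.726 = 0.8413 → 0.84
T̂ = 0.84(16.6) + 0.16(23.34) = 13.944 + 3.7344 = 17.678 → 17.68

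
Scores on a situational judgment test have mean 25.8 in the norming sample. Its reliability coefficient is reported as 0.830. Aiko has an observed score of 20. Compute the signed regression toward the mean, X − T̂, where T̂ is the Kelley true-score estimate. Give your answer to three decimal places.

T̂ = 0.830(20) + 0.170(25.8) = 16.600 + 4.3860 = 20.98600 → 20.9860
X − T̂ = 20 − 20.9860 = -0.9860 → -0.986

-0.986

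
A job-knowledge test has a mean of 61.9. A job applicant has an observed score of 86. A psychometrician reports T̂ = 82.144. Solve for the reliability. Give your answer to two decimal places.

T̂ = ρX + (1 − ρ)μ  ⇒  T̂ − μ = ρ(X − μ)
ρ = (T̂ − μ)/(X − μ) = (82.144 − 61.9) / (86 − 61.9) = 20.244 / 24.1 = 0.8400

0.84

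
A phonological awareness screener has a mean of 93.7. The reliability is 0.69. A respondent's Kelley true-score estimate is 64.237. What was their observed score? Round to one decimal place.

51.0

T̂ = ρX + (1 − ρ)μ  ⇒  X = (T̂ − (1 − ρ)μ) / ρ
X = (64.237 − 0.31 × 93.7) / 0.69 = (64.237 − 29.047) / 0.69 = 35.190 / 0.69 = 51.000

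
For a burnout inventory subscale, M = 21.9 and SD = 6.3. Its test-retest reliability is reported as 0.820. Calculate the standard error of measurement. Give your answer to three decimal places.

SEM = SD · √(1 − ρ) = 6.3 × √0.180 = 6.3 × 0.4243 = 2.6729

2.673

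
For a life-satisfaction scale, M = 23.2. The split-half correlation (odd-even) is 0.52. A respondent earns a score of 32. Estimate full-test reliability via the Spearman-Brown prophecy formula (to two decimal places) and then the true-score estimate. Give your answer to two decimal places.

29.18

Spearman-Brown: ρ = 2r/(1 + r) = 2(0.52)/(1 + 0.52) = 1.040/1.52 = 0.6842 → 0.68
T̂ = ρX + (1 − ρ)μ
  = 0.68 × 32 + 0.32 × 23.2
  = 21.76 + 7.424
  = 29.184
  ≈ 29.18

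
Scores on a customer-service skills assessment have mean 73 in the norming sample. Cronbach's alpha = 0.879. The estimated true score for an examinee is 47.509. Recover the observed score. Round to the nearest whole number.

44

T̂ = ρX + (1 − ρ)μ  ⇒  X = (T̂ − (1 − ρ)μ) / ρ
X = (47.509 − 0.121 × 73) / 0.879 = (47.509 − 8.833) / 0.879 = 38.676 / 0.879 = 44.00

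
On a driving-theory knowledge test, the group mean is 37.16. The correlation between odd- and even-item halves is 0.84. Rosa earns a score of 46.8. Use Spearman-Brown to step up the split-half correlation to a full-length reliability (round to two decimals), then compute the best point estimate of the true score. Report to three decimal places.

Spearman-Brown: ρ = 2r/(1 + r) = 2(0.84)/(1 + 0.84) = 1.680/1.84 = 0.9130 → 0.91
Regress the observed score toward the mean by the unreliability: T̂ = 0.91·46.8 + 0.09·37.16 = 42.588 + 3.3444 = 45.9324.

45.932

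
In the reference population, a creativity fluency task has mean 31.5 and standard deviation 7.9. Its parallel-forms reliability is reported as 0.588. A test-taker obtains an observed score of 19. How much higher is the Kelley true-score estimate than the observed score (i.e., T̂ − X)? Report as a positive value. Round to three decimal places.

5.150

T̂ = ρX + (1 − ρ)μ
  = 0.588 × 19 + 0.412 × 31.5
  = 11.172 + 12.9780
  = 24.15000
  ≈ 24.1500
T̂ − X = 24.1500 − 19 = 5.1500 → 5.150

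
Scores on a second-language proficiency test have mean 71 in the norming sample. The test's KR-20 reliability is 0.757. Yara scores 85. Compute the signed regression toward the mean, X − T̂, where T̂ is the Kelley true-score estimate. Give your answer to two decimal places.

T̂ = 0.757(85) + 0.243(71) = 64.345 + 17.253 = 81.5980 → 81.598
X − T̂ = 85 − 81.598 = 3.402 → 3.40

3.40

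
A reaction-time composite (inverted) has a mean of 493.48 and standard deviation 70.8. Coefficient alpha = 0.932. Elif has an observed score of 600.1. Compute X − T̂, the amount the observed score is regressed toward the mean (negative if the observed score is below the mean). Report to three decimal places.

7.250

T̂ = ρX + (1 − ρ)μ
  = 0.932 × 600.1 + 0.068 × 493.48
  = 559.2932 + 33.55664
  = 592.84984
  ≈ 592.8498
X − T̂ = 600.1 − 592.8498 = 7.2502 → 7.250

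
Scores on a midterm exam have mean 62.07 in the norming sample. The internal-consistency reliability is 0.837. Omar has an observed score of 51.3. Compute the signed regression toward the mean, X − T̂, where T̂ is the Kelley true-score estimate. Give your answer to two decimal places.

-1.76

T̂ = ρX + (1 − ρ)μ
  = 0.837 × 51.3 + 0.163 × 62.07
  = 42.9381 + 10.11741
  = 53.0555
  ≈ 53.056
X − T̂ = 51.3 − 53.056 = -1.756 → -1.76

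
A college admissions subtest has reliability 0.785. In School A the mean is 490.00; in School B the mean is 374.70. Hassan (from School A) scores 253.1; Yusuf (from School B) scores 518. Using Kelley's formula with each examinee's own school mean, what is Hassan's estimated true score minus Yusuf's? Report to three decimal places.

T̂_Hassan = 0.785(253.1) + 0.215(490.00) = 304.03350
T̂_Yusuf = 0.785(518) + 0.215(374.70) = 487.19050
Difference = 304.03350 − 487.19050 = -183.15700

-183.157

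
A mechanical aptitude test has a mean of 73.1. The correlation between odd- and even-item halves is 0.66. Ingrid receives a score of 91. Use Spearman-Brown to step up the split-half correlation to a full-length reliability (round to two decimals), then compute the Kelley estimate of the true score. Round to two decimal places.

Spearman-Brown: ρ = 2r/(1 + r) = 2(0.66)/(1 + 0.66) = 1.320/1.66 = 0.7952 → 0.80
T̂ = 0.80(91) + 0.20(73.1) = 72.80 + 14.620 = 87.420 → 87.42

87.42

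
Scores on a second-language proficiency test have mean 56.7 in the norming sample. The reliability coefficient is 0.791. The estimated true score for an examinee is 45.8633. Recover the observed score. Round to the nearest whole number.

T̂ = ρX + (1 − ρ)μ  ⇒  X = (T̂ − (1 − ρ)μ) / ρ
X = (45.8633 − 0.209 × 56.7) / 0.791 = (45.8633 − 11.8503) / 0.791 = 34.0130 / 0.791 = 43.00

43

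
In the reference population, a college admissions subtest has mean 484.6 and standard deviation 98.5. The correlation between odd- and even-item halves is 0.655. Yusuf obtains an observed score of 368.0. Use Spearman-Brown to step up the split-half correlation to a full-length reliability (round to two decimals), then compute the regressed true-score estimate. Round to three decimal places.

Spearman-Brown: ρ = 2r/(1 + r) = 2(0.655)/(1 + 0.655) = 1.3100/1.655 = 0.7915 → 0.79
T̂ = ρX + (1 − ρ)μ
  = 0.79 × 368.0 + 0.21 × 484.6
  = 290.720 + 101.766
  = 392.4860
  ≈ 392.486

392.486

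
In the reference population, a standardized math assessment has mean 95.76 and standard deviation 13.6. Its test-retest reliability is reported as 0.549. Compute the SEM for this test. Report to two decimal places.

9.13

SEM = SD · √(1 − ρ) = 13.6 × √0.451 = 13.6 × 0.6716 = 9.133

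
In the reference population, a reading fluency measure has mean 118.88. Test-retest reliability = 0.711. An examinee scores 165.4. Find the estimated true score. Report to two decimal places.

Kelley's formula gives T̂ = 0.711·165.4 + 0.289·118.88 = 117.5994 + 34.35632 = 151.956.

151.96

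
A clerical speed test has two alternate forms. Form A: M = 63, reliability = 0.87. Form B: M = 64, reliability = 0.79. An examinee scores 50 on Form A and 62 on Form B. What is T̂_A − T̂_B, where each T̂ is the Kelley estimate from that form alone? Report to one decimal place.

T̂_A = 0.87(50) + 0.13(63) = 51.690
T̂_B = 0.79(62) + 0.21(64) = 62.420
T̂_A − T̂_B = -10.730

-10.7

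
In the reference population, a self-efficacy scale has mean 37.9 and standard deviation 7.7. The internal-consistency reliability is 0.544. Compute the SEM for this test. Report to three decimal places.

5.200

SEM = SD · √(1 − ρ) = 7.7 × √0.456 = 7.7 × 0.6753 = 5.1996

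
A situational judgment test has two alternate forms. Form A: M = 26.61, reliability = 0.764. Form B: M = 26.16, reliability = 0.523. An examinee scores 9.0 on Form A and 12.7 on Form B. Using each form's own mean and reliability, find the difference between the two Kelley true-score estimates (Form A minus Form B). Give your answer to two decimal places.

-5.96

T̂_A = 0.764(9.0) + 0.236(26.61) = 13.1560
T̂_B = 0.523(12.7) + 0.477(26.16) = 19.1204
T̂_A − T̂_B = -5.9645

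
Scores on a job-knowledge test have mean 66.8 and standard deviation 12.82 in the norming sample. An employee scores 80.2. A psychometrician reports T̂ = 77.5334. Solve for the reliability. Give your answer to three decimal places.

0.801

T̂ = ρX + (1 − ρ)μ  ⇒  T̂ − μ = ρ(X − μ)
ρ = (T̂ − μ)/(X − μ) = (77.5334 − 66.8) / (80.2 − 66.8) = 10.7334 / 13.4 = 0.80100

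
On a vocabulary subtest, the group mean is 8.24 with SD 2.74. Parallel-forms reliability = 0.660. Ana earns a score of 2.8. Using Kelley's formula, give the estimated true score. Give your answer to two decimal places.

T̂ = ρX + (1 − ρ)μ
  = 0.660 × 2.8 + 0.340 × 8.24
  = 1.8480 + 2.80160
  = 4.650
  ≈ 4.65

4.65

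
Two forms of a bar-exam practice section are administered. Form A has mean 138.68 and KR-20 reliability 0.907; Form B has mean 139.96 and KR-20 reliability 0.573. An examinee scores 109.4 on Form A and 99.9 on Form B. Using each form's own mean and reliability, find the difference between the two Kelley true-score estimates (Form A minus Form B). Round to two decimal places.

T̂_A = 0.907(109.4) + 0.093(138.68) = 112.1230
T̂_B = 0.573(99.9) + 0.427(139.96) = 117.0056
T̂_A − T̂_B = -4.8826

-4.88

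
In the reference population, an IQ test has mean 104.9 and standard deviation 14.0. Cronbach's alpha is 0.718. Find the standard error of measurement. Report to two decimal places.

7.43

SEM = SD · √(1 − ρ) = 14.0 × √0.282 = 14.0 × 0.5310 = 7.435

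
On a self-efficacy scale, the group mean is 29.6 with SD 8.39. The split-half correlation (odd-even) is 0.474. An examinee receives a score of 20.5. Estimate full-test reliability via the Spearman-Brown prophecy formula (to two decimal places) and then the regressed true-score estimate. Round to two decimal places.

23.78

Spearman-Brown: ρ = 2r/(1 + r) = 2(0.474)/(1 + 0.474) = 0.9480/1.474 = 0.6431 → 0.64
Kelley's formula gives T̂ = 0.64·20.5 + 0.36·29.6 = 13.120 + 10.656 = 23.776.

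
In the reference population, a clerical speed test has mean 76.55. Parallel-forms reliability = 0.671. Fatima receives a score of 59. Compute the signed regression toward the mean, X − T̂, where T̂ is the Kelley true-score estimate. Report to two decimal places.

-5.77

T̂ = ρX + (1 − ρ)μ
  = 0.671 × 59 + 0.329 × 76.55
  = 39.589 + 25.18495
  = 64.7740
  ≈ 64.774
X − T̂ = 59 − 64.774 = -5.774 → -5.77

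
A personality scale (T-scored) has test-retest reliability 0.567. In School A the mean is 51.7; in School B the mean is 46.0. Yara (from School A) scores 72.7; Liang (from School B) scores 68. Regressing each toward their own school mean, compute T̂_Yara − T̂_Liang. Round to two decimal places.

5.13

T̂_Yara = 0.567(72.7) + 0.433(51.7) = 63.6070
T̂_Liang = 0.567(68) + 0.433(46.0) = 58.4740
Difference = 63.6070 − 58.4740 = 5.1330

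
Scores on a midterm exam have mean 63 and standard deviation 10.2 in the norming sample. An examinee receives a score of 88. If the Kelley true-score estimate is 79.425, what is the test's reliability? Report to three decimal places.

T̂ = ρX + (1 − ρ)μ  ⇒  T̂ − μ = ρ(X − μ)
ρ = (T̂ − μ)/(X − μ) = (79.425 − 63) / (88 − 63) = 16.425 / 25.0 = 0.65700

0.657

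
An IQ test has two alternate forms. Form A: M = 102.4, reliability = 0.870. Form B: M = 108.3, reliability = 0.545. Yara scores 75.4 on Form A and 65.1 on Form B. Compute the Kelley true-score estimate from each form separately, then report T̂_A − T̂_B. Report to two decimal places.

T̂_A = 0.870(75.4) + 0.130(102.4) = 78.9100
T̂_B = 0.545(65.1) + 0.455(108.3) = 84.7560
T̂_A − T̂_B = -5.8460

-5.85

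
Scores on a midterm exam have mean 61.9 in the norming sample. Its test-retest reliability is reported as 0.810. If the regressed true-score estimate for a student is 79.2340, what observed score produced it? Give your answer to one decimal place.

T̂ = ρX + (1 − ρ)μ  ⇒  X = (T̂ − (1 − ρ)μ) / ρ
X = (79.2340 − 0.190 × 61.9) / 0.810 = (79.2340 − 11.7610) / 0.810 = 67.4730 / 0.810 = 83.300

83.3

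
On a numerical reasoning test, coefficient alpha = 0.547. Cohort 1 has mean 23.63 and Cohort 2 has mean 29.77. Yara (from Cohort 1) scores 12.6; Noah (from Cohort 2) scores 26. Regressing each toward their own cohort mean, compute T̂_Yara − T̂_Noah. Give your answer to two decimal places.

T̂_Yara = 0.547(12.6) + 0.453(23.63) = 17.5966
T̂_Noah = 0.547(26) + 0.453(29.77) = 27.7078
Difference = 17.5966 − 27.7078 = -10.1112

-10.11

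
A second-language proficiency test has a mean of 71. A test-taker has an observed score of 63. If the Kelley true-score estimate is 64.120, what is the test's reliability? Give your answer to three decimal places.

T̂ = ρX + (1 − ρ)μ  ⇒  T̂ − μ = ρ(X − μ)
ρ = (T̂ − μ)/(X − μ) = (64.120 − 71) / (63 − 71) = -6.880 / -8.0 = 0.86000

0.860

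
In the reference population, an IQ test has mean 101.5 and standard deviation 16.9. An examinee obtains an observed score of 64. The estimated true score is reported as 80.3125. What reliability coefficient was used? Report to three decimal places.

T̂ = ρX + (1 − ρ)μ  ⇒  T̂ − μ = ρ(X − μ)
ρ = (T̂ − μ)/(X − μ) = (80.3125 − 101.5) / (64 − 101.5) = -21.1875 / -37.5 = 0.56500

0.565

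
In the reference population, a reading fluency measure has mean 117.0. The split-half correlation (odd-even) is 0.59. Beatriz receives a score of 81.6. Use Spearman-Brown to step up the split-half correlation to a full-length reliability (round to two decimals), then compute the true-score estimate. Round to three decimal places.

90.804

Spearman-Brown: ρ = 2r/(1 + r) = 2(0.59)/(1 + 0.59) = 1.180/1.59 = 0.7421 → 0.74
Weight the observed score by reliability and the mean by (1 − reliability): T̂ = 0.74·81.6 + 0.26·117.0 = 60.384 + 30.420 = 90.8040.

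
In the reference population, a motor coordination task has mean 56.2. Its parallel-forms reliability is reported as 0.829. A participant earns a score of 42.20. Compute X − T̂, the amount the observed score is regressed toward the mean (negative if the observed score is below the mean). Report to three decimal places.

T̂ = ρX + (1 − ρ)μ
  = 0.829 × 42.20 + 0.171 × 56.2
  = 34.98380 + 9.6102
  = 44.59400
  ≈ 44.5940
X − T̂ = 42.20 − 44.5940 = -2.3940 → -2.394

-2.394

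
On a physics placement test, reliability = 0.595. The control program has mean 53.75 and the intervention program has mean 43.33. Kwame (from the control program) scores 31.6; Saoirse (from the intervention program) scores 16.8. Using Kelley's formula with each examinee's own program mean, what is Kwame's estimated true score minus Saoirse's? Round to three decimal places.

13.026

T̂_Kwame = 0.595(31.6) + 0.405(53.75) = 40.57075
T̂_Saoirse = 0.595(16.8) + 0.405(43.33) = 27.54465
Difference = 40.57075 − 27.54465 = 13.02610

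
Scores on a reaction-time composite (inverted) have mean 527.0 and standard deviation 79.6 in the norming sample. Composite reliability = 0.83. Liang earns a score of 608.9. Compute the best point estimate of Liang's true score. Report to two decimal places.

T̂ = 0.83(608.9) + 0.17(527.0) = 505.387 + 89.590 = 594.977 → 594.98

594.98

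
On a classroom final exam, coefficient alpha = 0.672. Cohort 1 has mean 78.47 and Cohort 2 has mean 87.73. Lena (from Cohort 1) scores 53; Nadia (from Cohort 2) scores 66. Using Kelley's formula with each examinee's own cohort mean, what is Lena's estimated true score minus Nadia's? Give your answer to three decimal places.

T̂_Lena = 0.672(53) + 0.328(78.47) = 61.35416
T̂_Nadia = 0.672(66) + 0.328(87.73) = 73.12744
Difference = 61.35416 − 73.12744 = -11.77328

-11.773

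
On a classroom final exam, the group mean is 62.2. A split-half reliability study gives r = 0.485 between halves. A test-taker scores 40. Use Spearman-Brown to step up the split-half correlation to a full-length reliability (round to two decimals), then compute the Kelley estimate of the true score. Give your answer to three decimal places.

Spearman-Brown: ρ = 2r/(1 + r) = 2(0.485)/(1 + 0.485) = 0.9700/1.485 = 0.6532 → 0.65
T̂ = 0.65(40) + 0.35(62.2) = 26.00 + 21.770 = 47.7700 → 47.770

47.770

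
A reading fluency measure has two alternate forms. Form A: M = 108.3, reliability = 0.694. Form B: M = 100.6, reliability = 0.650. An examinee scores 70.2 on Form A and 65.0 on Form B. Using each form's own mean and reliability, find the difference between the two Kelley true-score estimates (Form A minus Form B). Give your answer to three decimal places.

4.399

T̂_A = 0.694(70.2) + 0.306(108.3) = 81.85860
T̂_B = 0.650(65.0) + 0.350(100.6) = 77.46000
T̂_A − T̂_B = 4.39860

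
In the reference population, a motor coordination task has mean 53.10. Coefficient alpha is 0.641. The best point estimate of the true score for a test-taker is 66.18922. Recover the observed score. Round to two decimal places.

73.52

T̂ = ρX + (1 − ρ)μ  ⇒  X = (T̂ − (1 − ρ)μ) / ρ
X = (66.18922 − 0.359 × 53.10) / 0.641 = (66.18922 − 19.06290) / 0.641 = 47.12632 / 0.641 = 73.5200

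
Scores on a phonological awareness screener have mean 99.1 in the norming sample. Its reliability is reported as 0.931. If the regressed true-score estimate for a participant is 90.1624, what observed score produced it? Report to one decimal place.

T̂ = ρX + (1 − ρ)μ  ⇒  X = (T̂ − (1 − ρ)μ) / ρ
X = (90.1624 − 0.069 × 99.1) / 0.931 = (90.1624 − 6.8379) / 0.931 = 83.3245 / 0.931 = 89.500

89.5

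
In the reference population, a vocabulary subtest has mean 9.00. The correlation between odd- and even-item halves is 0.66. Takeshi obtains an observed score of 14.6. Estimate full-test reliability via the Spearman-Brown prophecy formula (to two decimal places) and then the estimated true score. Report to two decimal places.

13.48

Spearman-Brown: ρ = 2r/(1 + r) = 2(0.66)/(1 + 0.66) = 1.320/1.66 = 0.7952 → 0.80
T̂ = ρX + (1 − ρ)μ
  = 0.80 × 14.6 + 0.20 × 9.00
  = 11.680 + 1.8000
  = 13.480
  ≈ 13.48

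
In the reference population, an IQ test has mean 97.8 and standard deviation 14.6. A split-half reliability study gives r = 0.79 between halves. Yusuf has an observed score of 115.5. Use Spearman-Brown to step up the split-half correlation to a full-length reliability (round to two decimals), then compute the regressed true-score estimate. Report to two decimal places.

Spearman-Brown: ρ = 2r/(1 + r) = 2(0.79)/(1 + 0.79) = 1.580/1.79 = 0.8827 → 0.88
T̂ = 0.88(115.5) + 0.12(97.8) = 101.640 + 11.736 = 113.376 → 113.38

113.38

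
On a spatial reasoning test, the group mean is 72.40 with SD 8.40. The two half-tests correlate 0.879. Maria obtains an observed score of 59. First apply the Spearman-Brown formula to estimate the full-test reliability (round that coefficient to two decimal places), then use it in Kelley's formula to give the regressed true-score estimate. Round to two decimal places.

Spearman-Brown: ρ = 2r/(1 + r) = 2(0.879)/(1 + 0.879) = 1.7580/1.879 = 0.9356 → 0.94
Kelley's formula gives T̂ = 0.94·59 + 0.06·72.40 = 55.46 + 4.3440 = 59.804.

59.80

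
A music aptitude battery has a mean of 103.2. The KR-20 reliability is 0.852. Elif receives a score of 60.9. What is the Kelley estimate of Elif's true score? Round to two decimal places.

Kelley's formula gives T̂ = 0.852·60.9 + 0.148·103.2 = 51.8868 + 15.2736 = 67.160.

67.16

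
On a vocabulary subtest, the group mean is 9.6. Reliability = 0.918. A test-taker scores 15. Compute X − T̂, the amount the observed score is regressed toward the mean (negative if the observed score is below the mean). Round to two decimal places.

0.44

T̂ = 0.918(15) + 0.082(9.6) = 13.770 + 0.7872 = 14.5572 → 14.557
X − T̂ = 15 − 14.557 = 0.443 → 0.44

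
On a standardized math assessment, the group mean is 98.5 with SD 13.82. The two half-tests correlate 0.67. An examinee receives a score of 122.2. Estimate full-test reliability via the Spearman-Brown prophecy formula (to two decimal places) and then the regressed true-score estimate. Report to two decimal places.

117.46

Spearman-Brown: ρ = 2r/(1 + r) = 2(0.67)/(1 + 0.67) = 1.340/1.67 = 0.8024 → 0.80
Regress the observed score toward the mean by the unreliability: T̂ = 0.80·122.2 + 0.20·98.5 = 97.760 + 19.700 = 117.460.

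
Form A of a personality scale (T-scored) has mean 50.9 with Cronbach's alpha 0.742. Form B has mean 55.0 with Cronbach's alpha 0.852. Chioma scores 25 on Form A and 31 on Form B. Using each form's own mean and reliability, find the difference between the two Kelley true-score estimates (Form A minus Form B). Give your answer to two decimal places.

T̂_A = 0.742(25) + 0.258(50.9) = 31.6822
T̂_B = 0.852(31) + 0.148(55.0) = 34.5520
T̂_A − T̂_B = -2.8698

-2.87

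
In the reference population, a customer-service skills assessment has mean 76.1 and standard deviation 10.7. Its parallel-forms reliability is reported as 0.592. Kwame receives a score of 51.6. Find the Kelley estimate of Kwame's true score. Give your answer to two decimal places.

T̂ = 0.592(51.6) + 0.408(76.1) = 30.5472 + 31.0488 = 61.596 → 61.60

61.60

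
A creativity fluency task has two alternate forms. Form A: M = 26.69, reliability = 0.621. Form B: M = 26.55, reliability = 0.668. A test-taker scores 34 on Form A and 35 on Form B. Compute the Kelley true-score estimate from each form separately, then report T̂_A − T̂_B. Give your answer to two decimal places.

T̂_A = 0.621(34) + 0.379(26.69) = 31.2295
T̂_B = 0.668(35) + 0.332(26.55) = 32.1946
T̂_A − T̂_B = -0.9651

-0.97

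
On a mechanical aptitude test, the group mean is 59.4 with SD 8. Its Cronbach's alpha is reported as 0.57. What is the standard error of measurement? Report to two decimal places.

5.25

SEM = SD · √(1 − ρ) = 8 × √0.43 = 8 × 0.6557 = 5.246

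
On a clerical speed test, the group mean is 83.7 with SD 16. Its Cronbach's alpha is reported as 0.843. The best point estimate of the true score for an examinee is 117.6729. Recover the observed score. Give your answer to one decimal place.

124.0

T̂ = ρX + (1 − ρ)μ  ⇒  X = (T̂ − (1 − ρ)μ) / ρ
X = (117.6729 − 0.157 × 83.7) / 0.843 = (117.6729 − 13.1409) / 0.843 = 104.5320 / 0.843 = 124.000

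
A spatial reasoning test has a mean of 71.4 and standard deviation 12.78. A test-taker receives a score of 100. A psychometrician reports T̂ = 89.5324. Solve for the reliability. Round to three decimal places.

0.634

T̂ = ρX + (1 − ρ)μ  ⇒  T̂ − μ = ρ(X − μ)
ρ = (T̂ − μ)/(X − μ) = (89.5324 − 71.4) / (100 − 71.4) = 18.1324 / 28.6 = 0.63400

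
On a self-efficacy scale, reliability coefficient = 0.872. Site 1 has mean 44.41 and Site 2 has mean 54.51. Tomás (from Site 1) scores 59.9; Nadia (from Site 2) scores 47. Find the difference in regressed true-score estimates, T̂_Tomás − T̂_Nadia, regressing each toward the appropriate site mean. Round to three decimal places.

T̂_Tomás = 0.872(59.9) + 0.128(44.41) = 57.91728
T̂_Nadia = 0.872(47) + 0.128(54.51) = 47.96128
Difference = 57.91728 − 47.96128 = 9.95600

9.956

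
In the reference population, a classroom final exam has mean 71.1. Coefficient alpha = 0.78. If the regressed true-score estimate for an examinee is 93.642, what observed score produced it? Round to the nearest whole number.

T̂ = ρX + (1 − ρ)μ  ⇒  X = (T̂ − (1 − ρ)μ) / ρ
X = (93.642 − 0.22 × 71.1) / 0.78 = (93.642 − 15.642) / 0.78 = 78.000 / 0.78 = 100.00

100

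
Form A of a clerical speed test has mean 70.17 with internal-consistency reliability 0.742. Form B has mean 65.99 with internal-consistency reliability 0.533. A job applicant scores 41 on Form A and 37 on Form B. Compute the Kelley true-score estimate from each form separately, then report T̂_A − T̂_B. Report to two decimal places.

T̂_A = 0.742(41) + 0.258(70.17) = 48.5259
T̂_B = 0.533(37) + 0.467(65.99) = 50.5383
T̂_A − T̂_B = -2.0125

-2.01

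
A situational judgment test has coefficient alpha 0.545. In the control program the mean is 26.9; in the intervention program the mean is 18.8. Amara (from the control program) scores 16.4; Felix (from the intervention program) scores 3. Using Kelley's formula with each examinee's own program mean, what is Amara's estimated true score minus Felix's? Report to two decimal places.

10.99

T̂_Amara = 0.545(16.4) + 0.455(26.9) = 21.1775
T̂_Felix = 0.545(3) + 0.455(18.8) = 10.1890
Difference = 21.1775 − 10.1890 = 10.9885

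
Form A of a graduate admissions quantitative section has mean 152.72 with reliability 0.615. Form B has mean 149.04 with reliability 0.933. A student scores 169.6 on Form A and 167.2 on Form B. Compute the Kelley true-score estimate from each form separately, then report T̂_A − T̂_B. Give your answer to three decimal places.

-2.882

T̂_A = 0.615(169.6) + 0.385(152.72) = 163.10120
T̂_B = 0.933(167.2) + 0.067(149.04) = 165.98328
T̂_A − T̂_B = -2.88208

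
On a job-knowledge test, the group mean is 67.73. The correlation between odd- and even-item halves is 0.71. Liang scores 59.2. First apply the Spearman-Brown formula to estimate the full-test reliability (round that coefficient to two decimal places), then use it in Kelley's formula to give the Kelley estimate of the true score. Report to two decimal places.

60.65

Spearman-Brown: ρ = 2r/(1 + r) = 2(0.71)/(1 + 0.71) = 1.420/1.71 = 0.8304 → 0.83
T̂ = 0.83(59.2) + 0.17(67.73) = 49.136 + 11.5141 = 60.650 → 60.65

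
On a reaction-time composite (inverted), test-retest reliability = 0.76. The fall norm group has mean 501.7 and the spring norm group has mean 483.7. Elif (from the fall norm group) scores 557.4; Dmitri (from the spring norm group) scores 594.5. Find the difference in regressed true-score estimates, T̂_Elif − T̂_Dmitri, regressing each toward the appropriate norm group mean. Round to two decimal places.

T̂_Elif = 0.76(557.4) + 0.24(501.7) = 544.0320
T̂_Dmitri = 0.76(594.5) + 0.24(483.7) = 567.9080
Difference = 544.0320 − 567.9080 = -23.8760

-23.88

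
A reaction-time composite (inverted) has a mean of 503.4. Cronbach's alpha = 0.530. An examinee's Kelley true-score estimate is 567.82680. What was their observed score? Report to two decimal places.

624.96

T̂ = ρX + (1 − ρ)μ  ⇒  X = (T̂ − (1 − ρ)μ) / ρ
X = (567.82680 − 0.470 × 503.4) / 0.530 = (567.82680 − 236.5980) / 0.530 = 331.22880 / 0.530 = 624.9600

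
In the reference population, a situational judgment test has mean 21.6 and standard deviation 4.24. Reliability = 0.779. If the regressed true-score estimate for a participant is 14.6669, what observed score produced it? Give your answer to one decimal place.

T̂ = ρX + (1 − ρ)μ  ⇒  X = (T̂ − (1 − ρ)μ) / ρ
X = (14.6669 − 0.221 × 21.6) / 0.779 = (14.6669 − 4.7736) / 0.779 = 9.8933 / 0.779 = 12.700

12.7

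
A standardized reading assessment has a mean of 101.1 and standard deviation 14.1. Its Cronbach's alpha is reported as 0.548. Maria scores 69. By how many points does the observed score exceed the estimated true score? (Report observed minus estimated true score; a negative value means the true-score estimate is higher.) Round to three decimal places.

Weight the observed score by reliability and the mean by (1 − reliability): T̂ = 0.548·69 + 0.452·101.1 = 37.812 + 45.6972 = 83.50920.
X − T̂ = 69 − 83.5092 = -14.5092 → -14.509

-14.509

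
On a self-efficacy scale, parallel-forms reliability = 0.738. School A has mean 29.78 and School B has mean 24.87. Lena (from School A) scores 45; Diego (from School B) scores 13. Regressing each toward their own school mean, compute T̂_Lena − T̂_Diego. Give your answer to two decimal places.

T̂_Lena = 0.738(45) + 0.262(29.78) = 41.0124
T̂_Diego = 0.738(13) + 0.262(24.87) = 16.1099
Difference = 41.0124 − 16.1099 = 24.9024

24.90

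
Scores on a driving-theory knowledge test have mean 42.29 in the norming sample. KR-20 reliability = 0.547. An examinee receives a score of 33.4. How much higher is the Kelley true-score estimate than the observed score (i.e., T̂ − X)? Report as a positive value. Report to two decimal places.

4.03

T̂ = ρX + (1 − ρ)μ
  = 0.547 × 33.4 + 0.453 × 42.29
  = 18.2698 + 19.15737
  = 37.4272
  ≈ 37.427
T̂ − X = 37.427 − 33.4 = 4.027 → 4.03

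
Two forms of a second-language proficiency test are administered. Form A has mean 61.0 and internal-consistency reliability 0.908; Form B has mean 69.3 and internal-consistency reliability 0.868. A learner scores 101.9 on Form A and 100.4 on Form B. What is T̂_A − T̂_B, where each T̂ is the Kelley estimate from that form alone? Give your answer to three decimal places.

T̂_A = 0.908(101.9) + 0.092(61.0) = 98.13720
T̂_B = 0.868(100.4) + 0.132(69.3) = 96.29480
T̂_A − T̂_B = 1.84240

1.842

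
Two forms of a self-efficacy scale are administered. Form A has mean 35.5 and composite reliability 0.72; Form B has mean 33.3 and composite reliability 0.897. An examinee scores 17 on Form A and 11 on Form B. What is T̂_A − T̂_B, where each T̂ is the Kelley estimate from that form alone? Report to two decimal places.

T̂_A = 0.72(17) + 0.28(35.5) = 22.1800
T̂_B = 0.897(11) + 0.103(33.3) = 13.2969
T̂_A − T̂_B = 8.8831

8.88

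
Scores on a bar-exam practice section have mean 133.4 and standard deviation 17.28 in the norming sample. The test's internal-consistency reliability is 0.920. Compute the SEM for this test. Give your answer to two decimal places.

SEM = SD · √(1 − ρ) = 17.28 × √0.080 = 17.28 × 0.2828 = 4.888

4.89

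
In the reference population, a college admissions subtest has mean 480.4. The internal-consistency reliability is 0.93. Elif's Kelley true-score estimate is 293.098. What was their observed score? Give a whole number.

T̂ = ρX + (1 − ρ)μ  ⇒  X = (T̂ − (1 − ρ)μ) / ρ
X = (293.098 − 0.07 × 480.4) / 0.93 = (293.098 − 33.628) / 0.93 = 259.470 / 0.93 = 279.00

279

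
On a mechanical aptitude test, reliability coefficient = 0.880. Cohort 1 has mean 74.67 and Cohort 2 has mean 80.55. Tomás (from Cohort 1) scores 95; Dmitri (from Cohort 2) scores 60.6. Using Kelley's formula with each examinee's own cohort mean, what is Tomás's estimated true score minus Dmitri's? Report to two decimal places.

29.57

T̂_Tomás = 0.880(95) + 0.120(74.67) = 92.5604
T̂_Dmitri = 0.880(60.6) + 0.120(80.55) = 62.9940
Difference = 92.5604 − 62.9940 = 29.5664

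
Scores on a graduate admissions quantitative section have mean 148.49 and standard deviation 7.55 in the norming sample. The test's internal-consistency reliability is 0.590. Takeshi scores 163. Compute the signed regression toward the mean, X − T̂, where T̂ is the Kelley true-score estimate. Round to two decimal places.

5.95

Weight the observed score by reliability and the mean by (1 − reliability): T̂ = 0.590·163 + 0.410·148.49 = 96.170 + 60.88090 = 157.0509.
X − T̂ = 163 − 157.051 = 5.949 → 5.95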